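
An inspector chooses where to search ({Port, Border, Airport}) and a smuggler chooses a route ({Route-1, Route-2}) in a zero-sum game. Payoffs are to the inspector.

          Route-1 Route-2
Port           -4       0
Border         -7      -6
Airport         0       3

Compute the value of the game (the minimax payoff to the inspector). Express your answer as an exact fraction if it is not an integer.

Row minima: Port → -4, Border → -7, Airport → 0; maximin = 0.
Column maxima: Route-1 → 0, Route-2 → 3; minimax = 0.
Since maximin = minimax = 0, there is a saddle point and the value is 0.

0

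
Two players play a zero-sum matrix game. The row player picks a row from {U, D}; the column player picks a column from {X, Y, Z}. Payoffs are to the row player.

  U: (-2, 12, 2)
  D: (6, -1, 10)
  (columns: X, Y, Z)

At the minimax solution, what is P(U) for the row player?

1/3

Row minima: U → -2, D → -1; maximin = -1.
Column maxima: X → 6, Y → 12, Z → 10; minimax = 6.
-1 ≠ 6, so there is no saddle point; optimal play is mixed.
Z is strictly dominated by X (it gives the row player strictly more in every row), so the column player never plays it.
On the remaining 2×2 (U, D vs X, Y):
Let the row player play U with probability p. Expected payoff against X: (-2)p + 6(1−p) = −8p + 6; against Y: 12p + (-1)(1−p) = 13p − 1.
Setting these equal: −8p + 6 = 13p − 1 ⇒ −21p = -7 ⇒ p = 1/3, and the value is (-8)·(1/3) + 6 = 10/3.
For the column player: with q = P(X), equating U's and D's payoffs gives −14q + 12 = 7q − 1 ⇒ q = 13/21.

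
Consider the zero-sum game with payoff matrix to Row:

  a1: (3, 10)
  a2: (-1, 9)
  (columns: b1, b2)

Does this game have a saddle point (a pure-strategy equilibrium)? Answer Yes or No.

Yes

Row minima: a1 → 3, a2 → -1; maximin = 3.
Column maxima: b1 → 3, b2 → 10; minimax = 3.
maximin = minimax = 3, so a saddle point exists.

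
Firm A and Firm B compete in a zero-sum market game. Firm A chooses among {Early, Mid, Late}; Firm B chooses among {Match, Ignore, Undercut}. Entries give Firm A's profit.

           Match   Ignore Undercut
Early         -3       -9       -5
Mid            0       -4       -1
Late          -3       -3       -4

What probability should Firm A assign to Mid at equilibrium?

1/4

Row minima: Early → -9, Mid → -4, Late → -4; maximin = -4.
Column maxima: Match → 0, Ignore → -3, Undercut → -1; minimax = -3.
-4 ≠ -3, so there is no saddle point; optimal play is mixed.
Early is strictly dominated by Mid, so Firm A never plays it.
Match is strictly dominated by Undercut (it gives Firm A strictly more in every row), so Firm B never plays it.
On the remaining 2×2 (Mid, Late vs Ignore, Undercut):
Let Firm A play Mid with probability p. Expected payoff against Ignore: (-4)p + (-3)(1−p) = −p − 3; against Undercut: (-1)p + (-4)(1−p) = 3p − 4.
Setting these equal: −p − 3 = 3p − 4 ⇒ −4p = -1 ⇒ p = 1/4, and the value is (-1)·(1/4) − 3 = -13/4.
For Firm B: with q = P(Ignore), equating Mid's and Late's payoffs gives −3q − 1 = q − 4 ⇒ q = 3/4.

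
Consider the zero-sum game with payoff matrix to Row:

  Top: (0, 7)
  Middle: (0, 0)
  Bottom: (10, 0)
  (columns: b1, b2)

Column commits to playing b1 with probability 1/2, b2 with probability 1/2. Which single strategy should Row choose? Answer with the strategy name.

Expected payoff of Top: (1/2)·0 + (1/2)·7 = 7/2.
Expected payoff of Middle: (1/2)·0 + (1/2)·0 = 0.
Expected payoff of Bottom: (1/2)·10 + (1/2)·0 = 5.
The largest is 5, so Row's best response is Bottom.

Bottom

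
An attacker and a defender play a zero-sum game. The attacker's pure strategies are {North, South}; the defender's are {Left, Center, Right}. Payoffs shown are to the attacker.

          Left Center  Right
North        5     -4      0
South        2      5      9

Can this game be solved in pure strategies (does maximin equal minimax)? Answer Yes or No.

No

Row minima: North → -4, South → 2; maximin = 2.
Column maxima: Left → 5, Center → 5, Right → 9; minimax = 5.
2 ≠ 5, so no pure-strategy equilibrium exists.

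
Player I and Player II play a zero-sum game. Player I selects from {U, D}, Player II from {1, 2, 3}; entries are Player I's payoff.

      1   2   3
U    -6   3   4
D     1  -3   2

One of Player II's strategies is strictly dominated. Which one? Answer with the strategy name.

1 holds Player I's payoff strictly below 3 in every row: -6 < 4, 1 < 2.
So 3 is strictly dominated for Player II.

3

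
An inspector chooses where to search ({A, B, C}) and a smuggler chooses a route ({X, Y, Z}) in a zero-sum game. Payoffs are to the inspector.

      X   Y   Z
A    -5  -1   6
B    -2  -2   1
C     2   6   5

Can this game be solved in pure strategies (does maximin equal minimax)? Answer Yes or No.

Yes

Row minima: A → -5, B → -2, C → 2; maximin = 2.
Column maxima: X → 2, Y → 6, Z → 6; minimax = 2.
maximin = minimax = 2, so a saddle point exists.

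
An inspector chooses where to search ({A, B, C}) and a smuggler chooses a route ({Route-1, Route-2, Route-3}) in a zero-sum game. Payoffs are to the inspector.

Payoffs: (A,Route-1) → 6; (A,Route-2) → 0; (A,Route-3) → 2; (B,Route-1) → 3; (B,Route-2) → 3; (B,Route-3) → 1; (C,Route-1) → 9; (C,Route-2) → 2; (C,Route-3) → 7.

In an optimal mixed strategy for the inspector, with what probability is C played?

2/7

Row minima: A → 0, B → 1, C → 2; maximin = 2.
Column maxima: Route-1 → 9, Route-2 → 3, Route-3 → 7; minimax = 3.
2 ≠ 3, so there is no saddle point; optimal play is mixed.
A is strictly dominated by C, so the inspector never plays it.
Route-1 is strictly dominated by Route-3 (it gives the inspector strictly more in every row), so the smuggler never plays it.
On the remaining 2×2 (B, C vs Route-2, Route-3):
Let the inspector play B with probability p. Expected payoff against Route-2: 3p + 2(1−p) = p + 2; against Route-3: 1p + 7(1−p) = −6p + 7.
Setting these equal: p + 2 = −6p + 7 ⇒ 7p = 5 ⇒ p = 5/7, and the value is (1)·(5/7) + 2 = 19/7.
For the smuggler: with q = P(Route-2), equating B's and C's payoffs gives 2q + 1 = −5q + 7 ⇒ q = 6/7.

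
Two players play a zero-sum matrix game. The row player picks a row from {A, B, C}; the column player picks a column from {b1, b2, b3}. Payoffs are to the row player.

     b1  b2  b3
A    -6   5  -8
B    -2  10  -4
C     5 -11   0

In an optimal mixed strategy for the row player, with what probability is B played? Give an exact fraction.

11/25

Row minima: A → -8, B → -4, C → -11; maximin = -4.
Column maxima: b1 → 5, b2 → 10, b3 → 0; minimax = 0.
-4 ≠ 0, so there is no saddle point; optimal play is mixed.
A is strictly dominated by B, so the row player never plays it.
b1 is strictly dominated by b3 (it gives the row player strictly more in every row), so the column player never plays it.
On the remaining 2×2 (B, C vs b2, b3):
Let the row player play B with probability p. Expected payoff against b2: 10p + (-11)(1−p) = 21p − 11; against b3: (-4)p + 0(1−p) = −4p.
Setting these equal: 21p − 11 = −4p ⇒ 25p = 11 ⇒ p = 11/25, and the value is (21)·(11/25) − 11 = -44/25.
For the column player: with q = P(b2), equating B's and C's payoffs gives 14q − 4 = −11q ⇒ q = 4/25.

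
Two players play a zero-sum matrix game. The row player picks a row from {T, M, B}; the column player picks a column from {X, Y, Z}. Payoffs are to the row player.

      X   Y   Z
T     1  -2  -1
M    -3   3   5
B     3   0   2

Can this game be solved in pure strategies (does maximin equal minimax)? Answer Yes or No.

Row minima: T → -2, M → -3, B → 0; maximin = 0.
Column maxima: X → 3, Y → 3, Z → 5; minimax = 3.
0 ≠ 3, so no pure-strategy equilibrium exists.

No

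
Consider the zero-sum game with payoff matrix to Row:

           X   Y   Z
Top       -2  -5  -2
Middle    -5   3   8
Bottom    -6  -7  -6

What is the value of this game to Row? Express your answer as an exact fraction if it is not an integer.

-31/11

Row minima: Top → -5, Middle → -5, Bottom → -7; maximin = -5.
Column maxima: X → -2, Y → 3, Z → 8; minimax = -2.
-5 ≠ -2, so there is no saddle point; optimal play is mixed.
Bottom is strictly dominated by Top, so Row never plays it.
Z is strictly dominated by Y (it gives Row strictly more in every row), so Column never plays it.
On the remaining 2×2 (Top, Middle vs X, Y):
Let Row play Top with probability p. Expected payoff against X: (-2)p + (-5)(1−p) = 3p − 5; against Y: (-5)p + 3(1−p) = −8p + 3.
Setting these equal: 3p − 5 = −8p + 3 ⇒ 11p = 8 ⇒ p = 8/11, and the value is (3)·(8/11) − 5 = -31/11.
For Column: with q = P(X), equating Top's and Middle's payoffs gives 3q − 5 = −8q + 3 ⇒ q = 8/11.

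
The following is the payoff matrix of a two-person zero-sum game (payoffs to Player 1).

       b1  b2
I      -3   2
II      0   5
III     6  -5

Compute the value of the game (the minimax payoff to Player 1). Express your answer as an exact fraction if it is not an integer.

Row minima: I → -3, II → 0, III → -5; maximin = 0.
Column maxima: b1 → 6, b2 → 5; minimax = 5.
0 ≠ 5, so there is no saddle point; optimal play is mixed.
I is strictly dominated by II, so Player 1 never plays it.
On the remaining 2×2 (II, III vs b1, b2):
Let Player 1 play II with probability p. Expected payoff against b1: 0p + 6(1−p) = −6p + 6; against b2: 5p + (-5)(1−p) = 10p − 5.
Setting these equal: −6p + 6 = 10p − 5 ⇒ −16p = -11 ⇒ p = 11/16, and the value is (-6)·(11/16) + 6 = 15/8.
For Player 2: with q = P(b1), equating II's and III's payoffs gives −5q + 5 = 11q − 5 ⇒ q = 5/8.

15/8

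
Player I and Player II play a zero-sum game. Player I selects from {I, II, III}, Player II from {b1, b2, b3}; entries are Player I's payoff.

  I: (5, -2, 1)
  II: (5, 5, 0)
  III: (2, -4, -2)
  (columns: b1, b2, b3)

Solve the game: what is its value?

5/8

Row minima: I → -2, II → 0, III → -4; maximin = 0.
Column maxima: b1 → 5, b2 → 5, b3 → 1; minimax = 1.
0 ≠ 1, so there is no saddle point; optimal play is mixed.
III is strictly dominated by I, so Player I never plays it.
b1 is strictly dominated by b3 (it gives Player I strictly more in every row), so Player II never plays it.
On the remaining 2×2 (I, II vs b2, b3):
Let Player I play I with probability p. Expected payoff against b2: (-2)p + 5(1−p) = −7p + 5; against b3: 1p + 0(1−p) = p.
Setting these equal: −7p + 5 = p ⇒ −8p = -5 ⇒ p = 5/8, and the value is (-7)·(5/8) + 5 = 5/8.
For Player II: with q = P(b2), equating I's and II's payoffs gives −3q + 1 = 5q ⇒ q = 1/8.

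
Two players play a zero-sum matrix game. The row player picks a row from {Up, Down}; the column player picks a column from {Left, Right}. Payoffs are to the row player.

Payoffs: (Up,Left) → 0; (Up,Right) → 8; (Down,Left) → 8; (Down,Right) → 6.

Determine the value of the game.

32/5

Row minima: Up → 0, Down → 6; maximin = 6.
Column maxima: Left → 8, Right → 8; minimax = 8.
6 ≠ 8, so there is no saddle point; optimal play is mixed.
Let the row player play Up with probability p. Expected payoff against Left: 0p + 8(1−p) = −8p + 8; against Right: 8p + 6(1−p) = 2p + 6.
Setting these equal: −8p + 8 = 2p + 6 ⇒ −10p = -2 ⇒ p = 1/5, and the value is (-8)·(1/5) + 8 = 32/5.
For the column player: with q = P(Left), equating Up's and Down's payoffs gives −8q + 8 = 2q + 6 ⇒ q = 1/5.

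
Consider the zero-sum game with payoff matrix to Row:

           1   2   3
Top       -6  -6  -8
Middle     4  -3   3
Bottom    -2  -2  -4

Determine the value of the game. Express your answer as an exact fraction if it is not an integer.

-9/4

Row minima: Top → -8, Middle → -3, Bottom → -4; maximin = -3.
Column maxima: 1 → 4, 2 → -2, 3 → 3; minimax = -2.
-3 ≠ -2, so there is no saddle point; optimal play is mixed.
Top is strictly dominated by Middle, so Row never plays it.
1 is strictly dominated by 3 (it gives Row strictly more in every row), so Column never plays it.
On the remaining 2×2 (Middle, Bottom vs 2, 3):
Let Row play Middle with probability p. Expected payoff against 2: (-3)p + (-2)(1−p) = −p − 2; against 3: 3p + (-4)(1−p) = 7p − 4.
Setting these equal: −p − 2 = 7p − 4 ⇒ −8p = -2 ⇒ p = 1/4, and the value is (-1)·(1/4) − 2 = -9/4.
For Column: with q = P(2), equating Middle's and Bottom's payoffs gives −6q + 3 = 2q − 4 ⇒ q = 7/8.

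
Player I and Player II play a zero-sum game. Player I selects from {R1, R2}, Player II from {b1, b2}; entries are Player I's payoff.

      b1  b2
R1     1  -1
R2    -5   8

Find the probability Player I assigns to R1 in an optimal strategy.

Row minima: R1 → -1, R2 → -5; maximin = -1.
Column maxima: b1 → 1, b2 → 8; minimax = 1.
-1 ≠ 1, so there is no saddle point; optimal play is mixed.
Let Player I play R1 with probability p. Expected payoff against b1: 1p + (-5)(1−p) = 6p − 5; against b2: (-1)p + 8(1−p) = −9p + 8.
Setting these equal: 6p − 5 = −9p + 8 ⇒ 15p = 13 ⇒ p = 13/15, and the value is (6)·(13/15) − 5 = 1/5.
For Player II: with q = P(b1), equating R1's and R2's payoffs gives 2q − 1 = −13q + 8 ⇒ q = 3/5.

13/15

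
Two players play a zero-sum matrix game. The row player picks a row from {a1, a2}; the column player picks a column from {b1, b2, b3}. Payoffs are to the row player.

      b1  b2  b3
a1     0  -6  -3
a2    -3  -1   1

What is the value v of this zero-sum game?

Row minima: a1 → -6, a2 → -3; maximin = -3.
Column maxima: b1 → 0, b2 → -1, b3 → 1; minimax = -1.
-3 ≠ -1, so there is no saddle point; optimal play is mixed.
b3 is strictly dominated by b2 (it gives the row player strictly more in every row), so the column player never plays it.
On the remaining 2×2 (a1, a2 vs b1, b2):
Let the row player play a1 with probability p. Expected payoff against b1: 0p + (-3)(1−p) = 3p − 3; against b2: (-6)p + (-1)(1−p) = −5p − 1.
Setting these equal: 3p − 3 = −5p − 1 ⇒ 8p = 2 ⇒ p = 1/4, and the value is (3)·(1/4) − 3 = -9/4.
For the column player: with q = P(b1), equating a1's and a2's payoffs gives 6q − 6 = −2q − 1 ⇒ q = 5/8.

-9/4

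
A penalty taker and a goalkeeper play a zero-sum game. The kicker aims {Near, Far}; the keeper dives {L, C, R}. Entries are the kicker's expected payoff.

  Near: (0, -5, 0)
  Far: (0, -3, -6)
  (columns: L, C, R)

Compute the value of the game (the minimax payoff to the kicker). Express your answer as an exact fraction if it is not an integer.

-15/4

Row minima: Near → -5, Far → -6; maximin = -5.
Column maxima: L → 0, C → -3, R → 0; minimax = -3.
-5 ≠ -3, so there is no saddle point; optimal play is mixed.
L is strictly dominated by C (it gives the kicker strictly more in every row), so the keeper never plays it.
On the remaining 2×2 (Near, Far vs C, R):
Let the kicker play Near with probability p. Expected payoff against C: (-5)p + (-3)(1−p) = −2p − 3; against R: 0p + (-6)(1−p) = 6p − 6.
Setting these equal: −2p − 3 = 6p − 6 ⇒ −8p = -3 ⇒ p = 3/8, and the value is (-2)·(3/8) − 3 = -15/4.
For the keeper: with q = P(C), equating Near's and Far's payoffs gives −5q = 3q − 6 ⇒ q = 3/4.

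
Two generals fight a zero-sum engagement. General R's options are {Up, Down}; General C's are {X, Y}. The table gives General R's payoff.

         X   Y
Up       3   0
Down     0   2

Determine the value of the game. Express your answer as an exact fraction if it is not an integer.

Row minima: Up → 0, Down → 0; maximin = 0.
Column maxima: X → 3, Y → 2; minimax = 2.
0 ≠ 2, so there is no saddle point; optimal play is mixed.
Let General R play Up with probability p. Expected payoff against X: 3p + 0(1−p) = 3p; against Y: 0p + 2(1−p) = −2p + 2.
Setting these equal: 3p = −2p + 2 ⇒ 5p = 2 ⇒ p = 2/5, and the value is (3)·(2/5) = 6/5.
For General C: with q = P(X), equating Up's and Down's payoffs gives 3q = −2q + 2 ⇒ q = 2/5.

6/5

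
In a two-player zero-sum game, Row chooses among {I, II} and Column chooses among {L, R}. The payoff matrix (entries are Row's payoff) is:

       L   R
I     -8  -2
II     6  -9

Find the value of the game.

Row minima: I → -8, II → -9; maximin = -8.
Column maxima: L → 6, R → -2; minimax = -2.
-8 ≠ -2, so there is no saddle point; optimal play is mixed.
Let Row play I with probability p. Expected payoff against L: (-8)p + 6(1−p) = −14p + 6; against R: (-2)p + (-9)(1−p) = 7p − 9.
Setting these equal: −14p + 6 = 7p − 9 ⇒ −21p = -15 ⇒ p = 5/7, and the value is (-14)·(5/7) + 6 = -4.
For Column: with q = P(L), equating I's and II's payoffs gives −6q − 2 = 15q − 9 ⇒ q = 1/3.

-4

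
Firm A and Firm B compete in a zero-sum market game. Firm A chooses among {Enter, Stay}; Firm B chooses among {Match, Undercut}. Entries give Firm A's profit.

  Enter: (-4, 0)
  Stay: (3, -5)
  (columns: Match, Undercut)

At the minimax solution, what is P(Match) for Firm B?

5/12

Row minima: Enter → -4, Stay → -5; maximin = -4.
Column maxima: Match → 3, Undercut → 0; minimax = 0.
-4 ≠ 0, so there is no saddle point; optimal play is mixed.
Let Firm A play Enter with probability p. Expected payoff against Match: (-4)p + 3(1−p) = −7p + 3; against Undercut: 0p + (-5)(1−p) = 5p − 5.
Setting these equal: −7p + 3 = 5p − 5 ⇒ −12p = -8 ⇒ p = 2/3, and the value is (-7)·(2/3) + 3 = -5/3.
For Firm B: with q = P(Match), equating Enter's and Stay's payoffs gives −4q = 8q − 5 ⇒ q = 5/12.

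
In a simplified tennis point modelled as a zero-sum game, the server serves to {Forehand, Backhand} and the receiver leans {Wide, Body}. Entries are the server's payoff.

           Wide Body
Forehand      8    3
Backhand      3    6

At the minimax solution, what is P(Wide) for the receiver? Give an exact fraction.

3/8

Row minima: Forehand → 3, Backhand → 3; maximin = 3.
Column maxima: Wide → 8, Body → 6; minimax = 6.
3 ≠ 6, so there is no saddle point; optimal play is mixed.
Let the server play Forehand with probability p. Expected payoff against Wide: 8p + 3(1−p) = 5p + 3; against Body: 3p + 6(1−p) = −3p + 6.
Setting these equal: 5p + 3 = −3p + 6 ⇒ 8p = 3 ⇒ p = 3/8, and the value is (5)·(3/8) + 3 = 39/8.
For the receiver: with q = P(Wide), equating Forehand's and Backhand's payoffs gives 5q + 3 = −3q + 6 ⇒ q = 3/8.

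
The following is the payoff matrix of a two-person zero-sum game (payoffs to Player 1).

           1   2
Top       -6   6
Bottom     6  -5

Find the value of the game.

6/23

Row minima: Top → -6, Bottom → -5; maximin = -5.
Column maxima: 1 → 6, 2 → 6; minimax = 6.
-5 ≠ 6, so there is no saddle point; optimal play is mixed.
Let Player 1 play Top with probability p. Expected payoff against 1: (-6)p + 6(1−p) = −12p + 6; against 2: 6p + (-5)(1−p) = 11p − 5.
Setting these equal: −12p + 6 = 11p − 5 ⇒ −23p = -11 ⇒ p = 11/23, and the value is (-12)·(11/23) + 6 = 6/23.
For Player 2: with q = P(1), equating Top's and Bottom's payoffs gives −12q + 6 = 11q − 5 ⇒ q = 11/23.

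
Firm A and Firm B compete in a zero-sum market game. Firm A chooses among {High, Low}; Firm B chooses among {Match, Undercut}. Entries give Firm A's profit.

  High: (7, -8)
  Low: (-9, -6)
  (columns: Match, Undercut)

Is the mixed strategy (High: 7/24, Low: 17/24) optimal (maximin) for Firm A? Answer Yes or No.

No

Against Match this mix gives (7/24)·7 + (17/24)·(-9) = -13/3.
Against Undercut this mix gives (7/24)·(-8) + (17/24)·(-6) = -79/12.
Firm B will play Undercut, holding Firm A to -79/12. Shifting weight toward the row that does better against Undercut would raise this floor (the equalizing mix achieves -19/3 against both Undercut and Match), so the proposed strategy is not optimal.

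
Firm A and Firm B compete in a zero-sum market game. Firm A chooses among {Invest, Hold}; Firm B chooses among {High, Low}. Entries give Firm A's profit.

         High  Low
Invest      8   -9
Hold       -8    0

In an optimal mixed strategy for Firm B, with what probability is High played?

Row minima: Invest → -9, Hold → -8; maximin = -8.
Column maxima: High → 8, Low → 0; minimax = 0.
-8 ≠ 0, so there is no saddle point; optimal play is mixed.
Let Firm A play Invest with probability p. Expected payoff against High: 8p + (-8)(1−p) = 16p − 8; against Low: (-9)p + 0(1−p) = −9p.
Setting these equal: 16p − 8 = −9p ⇒ 25p = 8 ⇒ p = 8/25, and the value is (16)·(8/25) − 8 = -72/25.
For Firm B: with q = P(High), equating Invest's and Hold's payoffs gives 17q − 9 = −8q ⇒ q = 9/25.

9/25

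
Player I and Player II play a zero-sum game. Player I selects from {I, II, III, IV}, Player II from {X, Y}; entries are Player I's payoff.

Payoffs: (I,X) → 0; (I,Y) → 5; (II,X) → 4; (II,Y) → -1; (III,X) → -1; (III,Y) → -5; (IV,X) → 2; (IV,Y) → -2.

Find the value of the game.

2

Row minima: I → 0, II → -1, III → -5, IV → -2; maximin = 0.
Column maxima: X → 4, Y → 5; minimax = 4.
0 ≠ 4, so there is no saddle point; optimal play is mixed.
III is strictly dominated by I, so Player I never plays it.
IV is strictly dominated by II, so Player I never plays it.
On the remaining 2×2 (I, II vs X, Y):
Let Player I play I with probability p. Expected payoff against X: 0p + 4(1−p) = −4p + 4; against Y: 5p + (-1)(1−p) = 6p − 1.
Setting these equal: −4p + 4 = 6p − 1 ⇒ −10p = -5 ⇒ p = 1/2, and the value is (-4)·(1/2) + 4 = 2.
For Player II: with q = P(X), equating I's and II's payoffs gives −5q + 5 = 5q − 1 ⇒ q = 3/5.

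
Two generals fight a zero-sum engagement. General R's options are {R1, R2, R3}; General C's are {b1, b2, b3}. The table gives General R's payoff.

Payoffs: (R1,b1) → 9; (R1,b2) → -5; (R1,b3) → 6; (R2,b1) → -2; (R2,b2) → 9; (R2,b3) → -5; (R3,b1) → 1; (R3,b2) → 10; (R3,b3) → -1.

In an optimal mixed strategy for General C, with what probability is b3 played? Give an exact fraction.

15/22

Row minima: R1 → -5, R2 → -5, R3 → -1; maximin = -1.
Column maxima: b1 → 9, b2 → 10, b3 → 6; minimax = 6.
-1 ≠ 6, so there is no saddle point; optimal play is mixed.
R2 is strictly dominated by R3, so General R never plays it.
b1 is strictly dominated by b3 (it gives General R strictly more in every row), so General C never plays it.
On the remaining 2×2 (R1, R3 vs b2, b3):
Let General R play R1 with probability p. Expected payoff against b2: (-5)p + 10(1−p) = −15p + 10; against b3: 6p + (-1)(1−p) = 7p − 1.
Setting these equal: −15p + 10 = 7p − 1 ⇒ −22p = -11 ⇒ p = 1/2, and the value is (-15)·(1/2) + 10 = 5/2.
For General C: with q = P(b2), equating R1's and R3's payoffs gives −11q + 6 = 11q − 1 ⇒ q = 7/22.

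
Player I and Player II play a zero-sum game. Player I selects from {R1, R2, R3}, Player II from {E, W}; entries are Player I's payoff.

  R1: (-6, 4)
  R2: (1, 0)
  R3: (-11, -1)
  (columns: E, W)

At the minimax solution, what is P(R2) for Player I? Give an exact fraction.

Row minima: R1 → -6, R2 → 0, R3 → -11; maximin = 0.
Column maxima: E → 1, W → 4; minimax = 1.
0 ≠ 1, so there is no saddle point; optimal play is mixed.
R3 is strictly dominated by R1, so Player I never plays it.
On the remaining 2×2 (R1, R2 vs E, W):
Let Player I play R1 with probability p. Expected payoff against E: (-6)p + 1(1−p) = −7p + 1; against W: 4p + 0(1−p) = 4p.
Setting these equal: −7p + 1 = 4p ⇒ −11p = -1 ⇒ p = 1/11, and the value is (-7)·(1/11) + 1 = 4/11.
For Player II: with q = P(E), equating R1's and R2's payoffs gives −10q + 4 = q ⇒ q = 4/11.

10/11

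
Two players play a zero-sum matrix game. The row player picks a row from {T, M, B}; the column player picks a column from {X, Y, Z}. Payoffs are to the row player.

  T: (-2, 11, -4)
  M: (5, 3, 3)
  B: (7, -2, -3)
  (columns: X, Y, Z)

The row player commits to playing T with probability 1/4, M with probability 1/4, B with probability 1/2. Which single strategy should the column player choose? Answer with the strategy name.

If the column player plays X, the row player's expected payoff is (1/4)·(-2) + (1/4)·5 + (1/2)·7 = 17/4.
If the column player plays Y, the row player's expected payoff is (1/4)·11 + (1/4)·3 + (1/2)·(-2) = 5/2.
If the column player plays Z, the row player's expected payoff is (1/4)·(-4) + (1/4)·3 + (1/2)·(-3) = -7/4.
The column player minimizes the row player's payoff; the smallest is -7/4, so the best response is Z.

Z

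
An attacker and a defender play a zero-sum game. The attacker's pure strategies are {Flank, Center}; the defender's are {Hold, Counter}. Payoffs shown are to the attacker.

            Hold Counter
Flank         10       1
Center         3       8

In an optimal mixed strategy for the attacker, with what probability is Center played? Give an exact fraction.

9/14

Row minima: Flank → 1, Center → 3; maximin = 3.
Column maxima: Hold → 10, Counter → 8; minimax = 8.
3 ≠ 8, so there is no saddle point; optimal play is mixed.
Let the attacker play Flank with probability p. Expected payoff against Hold: 10p + 3(1−p) = 7p + 3; against Counter: 1p + 8(1−p) = −7p + 8.
Setting these equal: 7p + 3 = −7p + 8 ⇒ 14p = 5 ⇒ p = 5/14, and the value is (7)·(5/14) + 3 = 11/2.
For the defender: with q = P(Hold), equating Flank's and Center's payoffs gives 9q + 1 = −5q + 8 ⇒ q = 1/2.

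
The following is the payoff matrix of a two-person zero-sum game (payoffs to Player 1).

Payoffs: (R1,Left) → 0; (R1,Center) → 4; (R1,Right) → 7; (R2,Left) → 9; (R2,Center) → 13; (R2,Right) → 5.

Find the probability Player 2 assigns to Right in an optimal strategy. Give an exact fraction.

Row minima: R1 → 0, R2 → 5; maximin = 5.
Column maxima: Left → 9, Center → 13, Right → 7; minimax = 7.
5 ≠ 7, so there is no saddle point; optimal play is mixed.
Center is strictly dominated by Left (it gives Player 1 strictly more in every row), so Player 2 never plays it.
On the remaining 2×2 (R1, R2 vs Left, Right):
Let Player 1 play R1 with probability p. Expected payoff against Left: 0p + 9(1−p) = −9p + 9; against Right: 7p + 5(1−p) = 2p + 5.
Setting these equal: −9p + 9 = 2p + 5 ⇒ −11p = -4 ⇒ p = 4/11, and the value is (-9)·(4/11) + 9 = 63/11.
For Player 2: with q = P(Left), equating R1's and R2's payoffs gives −7q + 7 = 4q + 5 ⇒ q = 2/11.

9/11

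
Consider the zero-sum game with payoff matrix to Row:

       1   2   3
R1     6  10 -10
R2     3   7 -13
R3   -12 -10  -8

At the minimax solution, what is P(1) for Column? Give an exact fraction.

Row minima: R1 → -10, R2 → -13, R3 → -12; maximin = -10.
Column maxima: 1 → 6, 2 → 10, 3 → -8; minimax = -8.
-10 ≠ -8, so there is no saddle point; optimal play is mixed.
R2 is strictly dominated by R1, so Row never plays it.
2 is strictly dominated by 1 (it gives Row strictly more in every row), so Column never plays it.
On the remaining 2×2 (R1, R3 vs 1, 3):
Let Row play R1 with probability p. Expected payoff against 1: 6p + (-12)(1−p) = 18p − 12; against 3: (-10)p + (-8)(1−p) = −2p − 8.
Setting these equal: 18p − 12 = −2p − 8 ⇒ 20p = 4 ⇒ p = 1/5, and the value is (18)·(1/5) − 12 = -42/5.
For Column: with q = P(1), equating R1's and R3's payoffs gives 16q − 10 = −4q − 8 ⇒ q = 1/10.

1/10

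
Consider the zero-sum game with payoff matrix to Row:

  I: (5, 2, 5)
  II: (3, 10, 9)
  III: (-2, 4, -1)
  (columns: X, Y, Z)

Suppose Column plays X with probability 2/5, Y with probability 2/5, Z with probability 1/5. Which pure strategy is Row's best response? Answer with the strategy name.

Expected payoff of I: (2/5)·5 + (2/5)·2 + (1/5)·5 = 19/5.
Expected payoff of II: (2/5)·3 + (2/5)·10 + (1/5)·9 = 7.
Expected payoff of III: (2/5)·(-2) + (2/5)·4 + (1/5)·(-1) = 3/5.
The largest is 7, so Row's best response is II.

II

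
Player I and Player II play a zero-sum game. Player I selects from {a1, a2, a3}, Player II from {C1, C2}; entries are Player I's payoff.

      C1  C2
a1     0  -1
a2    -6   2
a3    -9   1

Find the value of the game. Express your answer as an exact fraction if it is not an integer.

Row minima: a1 → -1, a2 → -6, a3 → -9; maximin = -1.
Column maxima: C1 → 0, C2 → 2; minimax = 0.
-1 ≠ 0, so there is no saddle point; optimal play is mixed.
a3 is strictly dominated by a2, so Player I never plays it.
On the remaining 2×2 (a1, a2 vs C1, C2):
Let Player I play a1 with probability p. Expected payoff against C1: 0p + (-6)(1−p) = 6p − 6; against C2: (-1)p + 2(1−p) = −3p + 2.
Setting these equal: 6p − 6 = −3p + 2 ⇒ 9p = 8 ⇒ p = 8/9, and the value is (6)·(8/9) − 6 = -2/3.
For Player II: with q = P(C1), equating a1's and a2's payoffs gives q − 1 = −8q + 2 ⇒ q = 1/3.

-2/3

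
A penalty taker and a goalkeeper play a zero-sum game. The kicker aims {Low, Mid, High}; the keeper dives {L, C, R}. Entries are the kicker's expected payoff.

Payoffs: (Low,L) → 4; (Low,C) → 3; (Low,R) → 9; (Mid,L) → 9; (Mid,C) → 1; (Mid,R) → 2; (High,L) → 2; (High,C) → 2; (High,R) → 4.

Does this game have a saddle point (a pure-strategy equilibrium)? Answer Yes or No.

Row minima: Low → 3, Mid → 1, High → 2; maximin = 3.
Column maxima: L → 9, C → 3, R → 9; minimax = 3.
maximin = minimax = 3, so a saddle point exists.

Yes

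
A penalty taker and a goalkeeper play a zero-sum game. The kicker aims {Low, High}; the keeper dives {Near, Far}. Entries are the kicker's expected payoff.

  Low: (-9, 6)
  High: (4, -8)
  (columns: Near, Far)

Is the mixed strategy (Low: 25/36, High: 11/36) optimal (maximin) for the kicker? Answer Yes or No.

No

Against Near this mix gives (25/36)·(-9) + (11/36)·4 = -181/36.
Against Far this mix gives (25/36)·6 + (11/36)·(-8) = 31/18.
The keeper will play Near, holding the kicker to -181/36. Shifting weight toward the row that does better against Near would raise this floor (the equalizing mix achieves -16/9 against both Near and Far), so the proposed strategy is not optimal.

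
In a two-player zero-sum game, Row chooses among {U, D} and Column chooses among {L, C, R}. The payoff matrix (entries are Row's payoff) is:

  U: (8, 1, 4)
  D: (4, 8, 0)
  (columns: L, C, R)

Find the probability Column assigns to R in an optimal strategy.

7/11

Row minima: U → 1, D → 0; maximin = 1.
Column maxima: L → 8, C → 8, R → 4; minimax = 4.
1 ≠ 4, so there is no saddle point; optimal play is mixed.
L is strictly dominated by R (it gives Row strictly more in every row), so Column never plays it.
On the remaining 2×2 (U, D vs C, R):
Let Row play U with probability p. Expected payoff against C: 1p + 8(1−p) = −7p + 8; against R: 4p + 0(1−p) = 4p.
Setting these equal: −7p + 8 = 4p ⇒ −11p = -8 ⇒ p = 8/11, and the value is (-7)·(8/11) + 8 = 32/11.
For Column: with q = P(C), equating U's and D's payoffs gives −3q + 4 = 8q ⇒ q = 4/11.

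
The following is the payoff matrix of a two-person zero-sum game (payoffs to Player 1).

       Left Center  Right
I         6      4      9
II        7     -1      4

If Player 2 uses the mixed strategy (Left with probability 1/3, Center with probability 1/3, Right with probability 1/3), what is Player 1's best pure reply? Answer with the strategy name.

Expected payoff of I: (1/3)·6 + (1/3)·4 + (1/3)·9 = 19/3.
Expected payoff of II: (1/3)·7 + (1/3)·(-1) + (1/3)·4 = 10/3.
The largest is 19/3, so Player 1's best response is I.

I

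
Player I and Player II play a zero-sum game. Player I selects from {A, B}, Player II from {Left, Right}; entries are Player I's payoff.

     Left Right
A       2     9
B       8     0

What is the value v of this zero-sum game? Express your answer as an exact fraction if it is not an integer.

Row minima: A → 2, B → 0; maximin = 2.
Column maxima: Left → 8, Right → 9; minimax = 8.
2 ≠ 8, so there is no saddle point; optimal play is mixed.
Let Player I play A with probability p. Expected payoff against Left: 2p + 8(1−p) = −6p + 8; against Right: 9p + 0(1−p) = 9p.
Setting these equal: −6p + 8 = 9p ⇒ −15p = -8 ⇒ p = 8/15, and the value is (-6)·(8/15) + 8 = 24/5.
For Player II: with q = P(Left), equating A's and B's payoffs gives −7q + 9 = 8q ⇒ q = 3/5.

24/5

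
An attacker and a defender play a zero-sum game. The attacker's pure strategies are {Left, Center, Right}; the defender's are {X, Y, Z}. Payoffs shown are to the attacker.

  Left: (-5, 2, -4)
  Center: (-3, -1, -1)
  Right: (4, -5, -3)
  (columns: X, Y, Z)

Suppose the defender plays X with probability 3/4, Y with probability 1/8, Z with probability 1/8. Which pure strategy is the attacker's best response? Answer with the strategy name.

Right

Expected payoff of Left: (3/4)·(-5) + (1/8)·2 + (1/8)·(-4) = -4.
Expected payoff of Center: (3/4)·(-3) + (1/8)·(-1) + (1/8)·(-1) = -5/2.
Expected payoff of Right: (3/4)·4 + (1/8)·(-5) + (1/8)·(-3) = 2.
The largest is 2, so the attacker's best response is Right.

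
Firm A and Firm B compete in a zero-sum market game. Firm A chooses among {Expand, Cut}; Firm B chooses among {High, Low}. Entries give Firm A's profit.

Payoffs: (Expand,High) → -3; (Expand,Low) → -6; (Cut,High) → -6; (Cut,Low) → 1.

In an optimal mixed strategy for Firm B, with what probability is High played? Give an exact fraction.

7/10

Row minima: Expand → -6, Cut → -6; maximin = -6.
Column maxima: High → -3, Low → 1; minimax = -3.
-6 ≠ -3, so there is no saddle point; optimal play is mixed.
Let Firm A play Expand with probability p. Expected payoff against High: (-3)p + (-6)(1−p) = 3p − 6; against Low: (-6)p + 1(1−p) = −7p + 1.
Setting these equal: 3p − 6 = −7p + 1 ⇒ 10p = 7 ⇒ p = 7/10, and the value is (3)·(7/10) − 6 = -39/10.
For Firm B: with q = P(High), equating Expand's and Cut's payoffs gives 3q − 6 = −7q + 1 ⇒ q = 7/10.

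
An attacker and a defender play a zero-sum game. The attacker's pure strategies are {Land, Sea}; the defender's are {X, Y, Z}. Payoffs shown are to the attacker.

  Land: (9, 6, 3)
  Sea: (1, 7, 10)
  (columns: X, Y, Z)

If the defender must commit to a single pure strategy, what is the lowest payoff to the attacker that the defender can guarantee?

7

Column maxima: X → 9, Y → 7, Z → 10.
The smallest of these is 7.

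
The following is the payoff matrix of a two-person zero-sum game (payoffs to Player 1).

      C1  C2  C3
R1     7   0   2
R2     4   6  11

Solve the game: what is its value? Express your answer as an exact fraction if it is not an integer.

14/3

Row minima: R1 → 0, R2 → 4; maximin = 4.
Column maxima: C1 → 7, C2 → 6, C3 → 11; minimax = 6.
4 ≠ 6, so there is no saddle point; optimal play is mixed.
C3 is strictly dominated by C2 (it gives Player 1 strictly more in every row), so Player 2 never plays it.
On the remaining 2×2 (R1, R2 vs C1, C2):
Let Player 1 play R1 with probability p. Expected payoff against C1: 7p + 4(1−p) = 3p + 4; against C2: 0p + 6(1−p) = −6p + 6.
Setting these equal: 3p + 4 = −6p + 6 ⇒ 9p = 2 ⇒ p = 2/9, and the value is (3)·(2/9) + 4 = 14/3.
For Player 2: with q = P(C1), equating R1's and R2's payoffs gives 7q = −2q + 6 ⇒ q = 2/3.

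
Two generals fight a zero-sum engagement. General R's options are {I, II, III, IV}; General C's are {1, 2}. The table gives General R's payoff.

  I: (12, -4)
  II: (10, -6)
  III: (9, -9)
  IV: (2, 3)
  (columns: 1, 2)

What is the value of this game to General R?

Row minima: I → -4, II → -6, III → -9, IV → 2; maximin = 2.
Column maxima: 1 → 12, 2 → 3; minimax = 3.
2 ≠ 3, so there is no saddle point; optimal play is mixed.
II is strictly dominated by I, so General R never plays it.
III is strictly dominated by I, so General R never plays it.
On the remaining 2×2 (I, IV vs 1, 2):
Let General R play I with probability p. Expected payoff against 1: 12p + 2(1−p) = 10p + 2; against 2: (-4)p + 3(1−p) = −7p + 3.
Setting these equal: 10p + 2 = −7p + 3 ⇒ 17p = 1 ⇒ p = 1/17, and the value is (10)·(1/17) + 2 = 44/17.
For General C: with q = P(1), equating I's and IV's payoffs gives 16q − 4 = −q + 3 ⇒ q = 7/17.

44/17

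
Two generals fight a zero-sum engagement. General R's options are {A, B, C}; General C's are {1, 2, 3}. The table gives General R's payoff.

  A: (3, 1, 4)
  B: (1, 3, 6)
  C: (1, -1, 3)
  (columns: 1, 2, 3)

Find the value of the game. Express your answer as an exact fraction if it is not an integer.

2

Row minima: A → 1, B → 1, C → -1; maximin = 1.
Column maxima: 1 → 3, 2 → 3, 3 → 6; minimax = 3.
1 ≠ 3, so there is no saddle point; optimal play is mixed.
C is strictly dominated by A, so General R never plays it.
3 is strictly dominated by 1 (it gives General R strictly more in every row), so General C never plays it.
On the remaining 2×2 (A, B vs 1, 2):
Let General R play A with probability p. Expected payoff against 1: 3p + 1(1−p) = 2p + 1; against 2: 1p + 3(1−p) = −2p + 3.
Setting these equal: 2p + 1 = −2p + 3 ⇒ 4p = 2 ⇒ p = 1/2, and the value is (2)·(1/2) + 1 = 2.
For General C: with q = P(1), equating A's and B's payoffs gives 2q + 1 = −2q + 3 ⇒ q = 1/2.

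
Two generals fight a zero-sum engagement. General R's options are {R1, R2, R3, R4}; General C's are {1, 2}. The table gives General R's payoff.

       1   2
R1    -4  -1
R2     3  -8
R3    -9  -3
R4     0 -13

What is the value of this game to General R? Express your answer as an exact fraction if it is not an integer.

Row minima: R1 → -4, R2 → -8, R3 → -9, R4 → -13; maximin = -4.
Column maxima: 1 → 3, 2 → -1; minimax = -1.
-4 ≠ -1, so there is no saddle point; optimal play is mixed.
R3 is strictly dominated by R1, so General R never plays it.
R4 is strictly dominated by R2, so General R never plays it.
On the remaining 2×2 (R1, R2 vs 1, 2):
Let General R play R1 with probability p. Expected payoff against 1: (-4)p + 3(1−p) = −7p + 3; against 2: (-1)p + (-8)(1−p) = 7p − 8.
Setting these equal: −7p + 3 = 7p − 8 ⇒ −14p = -11 ⇒ p = 11/14, and the value is (-7)·(11/14) + 3 = -5/2.
For General C: with q = P(1), equating R1's and R2's payoffs gives −3q − 1 = 11q − 8 ⇒ q = 1/2.

-5/2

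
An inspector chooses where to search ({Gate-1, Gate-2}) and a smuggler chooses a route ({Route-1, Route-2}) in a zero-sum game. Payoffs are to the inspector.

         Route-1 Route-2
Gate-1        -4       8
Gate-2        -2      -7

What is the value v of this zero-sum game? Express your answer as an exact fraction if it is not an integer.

-44/17

Row minima: Gate-1 → -4, Gate-2 → -7; maximin = -4.
Column maxima: Route-1 → -2, Route-2 → 8; minimax = -2.
-4 ≠ -2, so there is no saddle point; optimal play is mixed.
Let the inspector play Gate-1 with probability p. Expected payoff against Route-1: (-4)p + (-2)(1−p) = −2p − 2; against Route-2: 8p + (-7)(1−p) = 15p − 7.
Setting these equal: −2p − 2 = 15p − 7 ⇒ −17p = -5 ⇒ p = 5/17, and the value is (-2)·(5/17) − 2 = -44/17.
For the smuggler: with q = P(Route-1), equating Gate-1's and Gate-2's payoffs gives −12q + 8 = 5q − 7 ⇒ q = 15/17.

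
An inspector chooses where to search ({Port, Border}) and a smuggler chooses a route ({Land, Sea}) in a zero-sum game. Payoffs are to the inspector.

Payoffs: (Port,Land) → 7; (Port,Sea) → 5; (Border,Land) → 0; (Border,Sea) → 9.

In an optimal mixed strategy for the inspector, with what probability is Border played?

Row minima: Port → 5, Border → 0; maximin = 5.
Column maxima: Land → 7, Sea → 9; minimax = 7.
5 ≠ 7, so there is no saddle point; optimal play is mixed.
Let the inspector play Port with probability p. Expected payoff against Land: 7p + 0(1−p) = 7p; against Sea: 5p + 9(1−p) = −4p + 9.
Setting these equal: 7p = −4p + 9 ⇒ 11p = 9 ⇒ p = 9/11, and the value is (7)·(9/11) = 63/11.
For the smuggler: with q = P(Land), equating Port's and Border's payoffs gives 2q + 5 = −9q + 9 ⇒ q = 4/11.

2/11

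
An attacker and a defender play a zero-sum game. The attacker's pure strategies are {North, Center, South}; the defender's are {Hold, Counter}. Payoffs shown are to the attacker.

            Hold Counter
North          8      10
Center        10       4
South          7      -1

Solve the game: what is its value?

17/2

Row minima: North → 8, Center → 4, South → -1; maximin = 8.
Column maxima: Hold → 10, Counter → 10; minimax = 10.
8 ≠ 10, so there is no saddle point; optimal play is mixed.
South is strictly dominated by North, so the attacker never plays it.
On the remaining 2×2 (North, Center vs Hold, Counter):
Let the attacker play North with probability p. Expected payoff against Hold: 8p + 10(1−p) = −2p + 10; against Counter: 10p + 4(1−p) = 6p + 4.
Setting these equal: −2p + 10 = 6p + 4 ⇒ −8p = -6 ⇒ p = 3/4, and the value is (-2)·(3/4) + 10 = 17/2.
For the defender: with q = P(Hold), equating North's and Center's payoffs gives −2q + 10 = 6q + 4 ⇒ q = 3/4.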